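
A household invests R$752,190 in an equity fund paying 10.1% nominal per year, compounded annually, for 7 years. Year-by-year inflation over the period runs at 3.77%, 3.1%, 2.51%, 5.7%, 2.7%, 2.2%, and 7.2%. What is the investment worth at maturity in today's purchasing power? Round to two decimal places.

R$1,130,969.68

Nominal value at maturity: R$752,190 × (1 + 10.1%)^7 ≈ R$1,475,158.85.
Price-level factor over 7 years: 1.0377 × 1.031 × 1.0251 × 1.057 × 1.027 × 1.022 × 1.072 ≈ 1.3043310340.
Dividing the nominal maturity value by the price-level factor gives the value in today's money.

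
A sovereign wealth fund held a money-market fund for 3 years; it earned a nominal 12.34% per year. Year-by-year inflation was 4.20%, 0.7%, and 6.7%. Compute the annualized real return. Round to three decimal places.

8.188%

Cumulative inflation factor: 1.0420 × 1.007 × 1.067 ≈ 1.11960.
Nominal growth factor: 1.41776. Real growth factor = 1.41776 / 1.11960 ≈ 1.26631.
Annualized: 1.26631^(1/3) − 1 ≈ 0.08188.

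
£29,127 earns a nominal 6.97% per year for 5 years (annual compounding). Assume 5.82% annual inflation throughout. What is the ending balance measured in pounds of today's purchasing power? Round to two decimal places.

Nominal value at maturity: £29,127 × (1 + 6.97%)^5 ≈ £40,794.89.
Price-level factor over 5 years: (1 + 5.82%)^5 ≈ 1.3269018084.
The maturity value deflated by that factor is the answer in today's purchasing power.

£30,744.47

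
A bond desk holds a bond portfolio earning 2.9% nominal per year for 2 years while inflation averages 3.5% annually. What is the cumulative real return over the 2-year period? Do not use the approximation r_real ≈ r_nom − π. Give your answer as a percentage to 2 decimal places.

-1.16%

The annual real rate is (1+2.9%)/(1+3.5%) − 1 = -0.5797%.
Compounded over 2 years: (1 + -0.005797)^2 − 1 ≈ -0.01156.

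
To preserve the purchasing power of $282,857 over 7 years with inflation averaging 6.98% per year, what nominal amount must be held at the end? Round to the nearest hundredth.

$453,612.58

Cumulative price-level factor: (1+6.98%)^7 ≈ 1.6036816318.
The nominal amount required is $282,857 scaled up by that factor.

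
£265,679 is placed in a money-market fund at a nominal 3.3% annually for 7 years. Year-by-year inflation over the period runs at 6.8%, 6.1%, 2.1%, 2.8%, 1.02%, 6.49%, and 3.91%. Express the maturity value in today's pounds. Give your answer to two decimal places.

£250,830.56

Nominal value at maturity: £265,679 × (1 + 3.3%)^7 ≈ £333,472.08.
Price-level factor over 7 years: 1.068 × 1.061 × 1.021 × 1.028 × 1.0102 × 1.0649 × 1.0391 ≈ 1.3294714927.
The maturity value deflated by that factor is the answer in today's purchasing power.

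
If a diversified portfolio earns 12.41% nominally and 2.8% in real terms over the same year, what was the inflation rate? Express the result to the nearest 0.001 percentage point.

9.348%

From (1+r_nom) = (1+r_real)(1+π), we get 1+π = (1 + 12.41%)/(1 + 2.8%) = 1.1241/1.028 ≈ 1.09348.
So π ≈ 9.3482%.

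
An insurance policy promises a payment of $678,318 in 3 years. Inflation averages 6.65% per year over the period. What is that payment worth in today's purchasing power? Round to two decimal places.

$559,178.88

Price-level factor over 3 years: (1 + 6.65%)^3 ≈ 1.2130608296.
Purchasing power today: $678,318 divided by that factor.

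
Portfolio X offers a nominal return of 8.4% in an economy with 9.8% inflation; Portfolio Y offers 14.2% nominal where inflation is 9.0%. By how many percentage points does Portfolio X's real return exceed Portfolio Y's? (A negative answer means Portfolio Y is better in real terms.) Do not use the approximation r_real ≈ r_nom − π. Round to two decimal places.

-6.05

Portfolio X real return: 1.084/1.098 − 1 = -1.275%.
Portfolio Y real return: 1.142/1.090 − 1 = 4.771%.
Difference: -1.275 − 4.771 = -6.046 pp.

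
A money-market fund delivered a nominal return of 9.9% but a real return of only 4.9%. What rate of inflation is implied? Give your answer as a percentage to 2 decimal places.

4.77%

From (1+r_nom) = (1+r_real)(1+π), we get 1+π = (1 + 9.9%)/(1 + 4.9%) = 1.099/1.049 ≈ 1.04766.
So π ≈ 4.7664%.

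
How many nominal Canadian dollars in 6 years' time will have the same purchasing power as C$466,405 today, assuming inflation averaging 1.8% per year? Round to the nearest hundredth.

Cumulative price-level factor: (1+1.8%)^6 ≈ 1.1129782260.
Multiplying C$466,405 by the price-level factor gives the future nominal sum.

C$519,098.61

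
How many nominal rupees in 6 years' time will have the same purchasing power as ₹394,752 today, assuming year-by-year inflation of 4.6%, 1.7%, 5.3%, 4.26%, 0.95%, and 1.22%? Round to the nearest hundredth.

Cumulative price-level factor: 1.046 × 1.017 × 1.053 × 1.0426 × 1.0095 × 1.0122 ≈ 1.1933597493.
The nominal amount required is ₹394,752 scaled up by that factor.

₹471,081.15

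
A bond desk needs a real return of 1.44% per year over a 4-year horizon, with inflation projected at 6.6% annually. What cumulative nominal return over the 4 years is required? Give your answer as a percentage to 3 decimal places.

Required annual nominal rate: (1+1.44%)(1+6.6%) − 1 = 8.13504%.
Cumulative over 4 years: (1 + 0.0813504)^4 − 1 ≈ 0.36731.

36.731%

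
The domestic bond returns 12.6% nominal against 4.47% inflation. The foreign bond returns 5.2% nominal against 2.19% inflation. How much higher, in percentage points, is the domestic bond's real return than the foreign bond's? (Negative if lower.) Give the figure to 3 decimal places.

The domestic bond real return: 1.126/1.0447 − 1 = 7.7821%.
The foreign bond real return: 1.052/1.0219 − 1 = 2.9455%.
Difference: 7.7821 − 2.9455 = 4.8366 pp.

4.837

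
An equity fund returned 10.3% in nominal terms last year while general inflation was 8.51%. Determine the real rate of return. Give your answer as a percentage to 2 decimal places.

1.65%

Real return via the Fisher equation: (1 + 10.3%)/(1 + 8.51%) − 1 = 1.103/1.0851 − 1 ≈ 0.01650.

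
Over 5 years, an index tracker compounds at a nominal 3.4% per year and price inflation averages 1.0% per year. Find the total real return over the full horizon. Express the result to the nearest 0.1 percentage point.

The annual real rate is (1+3.4%)/(1+1.0%) − 1 = 2.3762%.
Compounded over 5 years: (1 + 0.023762)^5 − 1 ≈ 0.12459.

12.5%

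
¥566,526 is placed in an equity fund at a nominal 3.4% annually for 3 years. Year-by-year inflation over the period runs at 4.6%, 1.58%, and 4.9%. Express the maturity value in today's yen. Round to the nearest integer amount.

Nominal value at maturity: ¥566,526 × (1 + 3.4%)^3 ≈ ¥626,299.
Price-level factor over 3 years: 1.046 × 1.0158 × 1.049 = 1.1145906132.
The maturity value deflated by that factor is the answer in today's purchasing power.

¥561,909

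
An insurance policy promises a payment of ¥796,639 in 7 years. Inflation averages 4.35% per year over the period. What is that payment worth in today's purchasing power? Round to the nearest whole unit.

¥591,309

Price-level factor over 7 years: (1 + 4.35%)^7 ≈ 1.3472468406.
Purchasing power today: ¥796,639 divided by that factor.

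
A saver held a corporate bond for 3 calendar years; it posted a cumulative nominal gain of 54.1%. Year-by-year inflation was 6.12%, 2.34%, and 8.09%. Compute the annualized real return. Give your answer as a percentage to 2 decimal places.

9.49%

Cumulative inflation factor: 1.0612 × 1.0234 × 1.0809 ≈ 1.17389.
Nominal growth factor: 1.54100. Real growth factor = 1.54100 / 1.17389 ≈ 1.31273.
Annualized: 1.31273^(1/3) − 1 ≈ 0.09494.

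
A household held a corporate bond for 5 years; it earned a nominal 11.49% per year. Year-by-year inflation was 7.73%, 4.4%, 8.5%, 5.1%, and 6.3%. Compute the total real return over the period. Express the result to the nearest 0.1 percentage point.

Cumulative inflation factor: 1.0773 × 1.044 × 1.085 × 1.051 × 1.063 ≈ 1.36334.
Nominal growth factor: 1.72258. Real growth factor = 1.72258 / 1.36334 ≈ 1.26350.
Total real return ≈ 26.3504%.

26.4%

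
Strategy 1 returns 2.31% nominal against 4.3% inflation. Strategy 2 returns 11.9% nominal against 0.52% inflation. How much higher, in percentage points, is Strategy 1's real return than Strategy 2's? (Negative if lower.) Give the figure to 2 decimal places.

Strategy 1 real return: 1.0231/1.043 − 1 = -1.908%.
Strategy 2 real return: 1.119/1.0052 − 1 = 11.321%.
Difference: -1.908 − 11.321 = -13.229 pp.

-13.23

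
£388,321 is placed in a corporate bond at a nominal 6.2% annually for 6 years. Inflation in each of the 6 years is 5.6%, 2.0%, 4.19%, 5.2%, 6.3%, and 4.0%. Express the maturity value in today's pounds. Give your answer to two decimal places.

£426,840.39

Nominal value at maturity: £388,321 × (1 + 6.2%)^6 ≈ £557,106.18.
Price-level factor over 6 years: 1.056 × 1.020 × 1.0419 × 1.052 × 1.063 × 1.040 ≈ 1.3051861951.
Dividing the nominal maturity value by the price-level factor gives the value in today's money.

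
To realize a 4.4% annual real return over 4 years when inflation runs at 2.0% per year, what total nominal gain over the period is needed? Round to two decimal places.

28.59%

Required annual nominal rate: (1+4.4%)(1+2.0%) − 1 = 6.488%.
Cumulative over 4 years: (1 + 0.06488)^4 − 1 ≈ 0.28589.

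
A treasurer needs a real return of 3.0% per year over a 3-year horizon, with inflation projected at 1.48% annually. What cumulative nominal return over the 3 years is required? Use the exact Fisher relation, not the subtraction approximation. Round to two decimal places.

Required annual nominal rate: (1+3.0%)(1+1.48%) − 1 = 4.5244%.
Cumulative over 3 years: (1 + 0.045244)^3 − 1 ≈ 0.14197.

14.20%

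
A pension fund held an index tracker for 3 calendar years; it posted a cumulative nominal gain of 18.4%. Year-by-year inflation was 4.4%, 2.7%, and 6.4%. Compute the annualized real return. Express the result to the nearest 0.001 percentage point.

Cumulative inflation factor: 1.044 × 1.027 × 1.064 ≈ 1.14081.
Nominal growth factor: 1.18400. Real growth factor = 1.18400 / 1.14081 ≈ 1.03786.
Annualized: 1.03786^(1/3) − 1 ≈ 0.01246.

1.246%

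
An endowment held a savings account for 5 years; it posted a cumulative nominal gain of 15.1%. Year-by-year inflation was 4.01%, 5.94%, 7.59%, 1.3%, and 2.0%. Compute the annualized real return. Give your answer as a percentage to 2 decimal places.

-1.24%

Cumulative inflation factor: 1.0401 × 1.0594 × 1.0759 × 1.013 × 1.020 ≈ 1.22495.
Nominal growth factor: 1.15100. Real growth factor = 1.15100 / 1.22495 ≈ 0.93963.
Annualized: 0.93963^(1/5) − 1 ≈ -0.01238.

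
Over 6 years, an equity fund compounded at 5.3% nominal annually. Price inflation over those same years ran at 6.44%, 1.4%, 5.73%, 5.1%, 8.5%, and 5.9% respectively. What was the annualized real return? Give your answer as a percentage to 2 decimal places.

Cumulative inflation factor: 1.0644 × 1.014 × 1.0573 × 1.051 × 1.085 × 1.059 ≈ 1.37806.
Nominal growth factor: 1.36323. Real growth factor = 1.36323 / 1.37806 ≈ 0.98924.
Annualized: 0.98924^(1/6) − 1 ≈ -0.00180.

-0.18%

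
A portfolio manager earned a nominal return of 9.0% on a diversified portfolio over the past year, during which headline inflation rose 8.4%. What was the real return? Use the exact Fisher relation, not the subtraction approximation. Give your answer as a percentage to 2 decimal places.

0.55%

Real return via the Fisher equation: (1 + 9.0%)/(1 + 8.4%) − 1 = 1.090/1.084 − 1 ≈ 0.00554.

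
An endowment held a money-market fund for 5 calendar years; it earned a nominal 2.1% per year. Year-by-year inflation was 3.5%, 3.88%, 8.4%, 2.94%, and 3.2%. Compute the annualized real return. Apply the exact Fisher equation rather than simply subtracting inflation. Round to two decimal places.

Cumulative inflation factor: 1.035 × 1.0388 × 1.084 × 1.0294 × 1.032 ≈ 1.23813.
Nominal growth factor: 1.10950. Real growth factor = 1.10950 / 1.23813 ≈ 0.89611.
Annualized: 0.89611^(1/5) − 1 ≈ -0.02170.

-2.17%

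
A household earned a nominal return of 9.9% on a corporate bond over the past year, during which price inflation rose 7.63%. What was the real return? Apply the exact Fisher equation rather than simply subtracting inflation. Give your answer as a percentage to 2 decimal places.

Real return via the Fisher equation: (1 + 9.9%)/(1 + 7.63%) − 1 = 1.099/1.0763 − 1 ≈ 0.02109.

2.11%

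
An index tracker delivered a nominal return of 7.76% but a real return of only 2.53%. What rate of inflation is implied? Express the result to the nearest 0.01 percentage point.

From (1+r_nom) = (1+r_real)(1+π), we get 1+π = (1 + 7.76%)/(1 + 2.53%) = 1.0776/1.0253 ≈ 1.05101.
So π ≈ 5.1009%.

5.10%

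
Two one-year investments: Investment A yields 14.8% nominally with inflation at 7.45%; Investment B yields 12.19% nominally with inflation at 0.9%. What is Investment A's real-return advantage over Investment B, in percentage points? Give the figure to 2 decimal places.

-4.35

Investment A real return: 1.148/1.0745 − 1 = 6.840%.
Investment B real return: 1.1219/1.009 − 1 = 11.189%.
Difference: 6.840 − 11.189 = -4.349 pp.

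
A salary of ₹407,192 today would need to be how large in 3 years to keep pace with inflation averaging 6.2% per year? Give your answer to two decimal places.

₹487,722.50

Cumulative price-level factor: (1+6.2%)^3 = 1.197770328.
Multiplying ₹407,192 by the price-level factor gives the future nominal sum.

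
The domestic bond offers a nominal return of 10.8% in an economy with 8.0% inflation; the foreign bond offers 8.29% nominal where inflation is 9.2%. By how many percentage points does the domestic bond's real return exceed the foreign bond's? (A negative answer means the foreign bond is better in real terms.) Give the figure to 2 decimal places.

The domestic bond real return: 1.108/1.080 − 1 = 2.593%.
The foreign bond real return: 1.0829/1.092 − 1 = -0.833%.
Difference: 2.593 − (-0.833) = 3.426 pp.

3.43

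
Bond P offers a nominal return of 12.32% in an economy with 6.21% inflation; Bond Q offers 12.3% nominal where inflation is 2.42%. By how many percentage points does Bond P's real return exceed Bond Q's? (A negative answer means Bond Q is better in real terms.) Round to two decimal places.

Bond P real return: 1.1232/1.0621 − 1 = 5.753%.
Bond Q real return: 1.123/1.0242 − 1 = 9.647%.
Difference: 5.753 − 9.647 = -3.894 pp.

-3.89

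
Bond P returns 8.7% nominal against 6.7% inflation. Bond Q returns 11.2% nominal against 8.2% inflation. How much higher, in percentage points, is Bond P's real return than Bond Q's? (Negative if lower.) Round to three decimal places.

-0.898

Bond P real return: 1.087/1.067 − 1 = 1.8744%.
Bond Q real return: 1.112/1.082 − 1 = 2.7726%.
Difference: 1.8744 − 2.7726 = -0.8982 pp.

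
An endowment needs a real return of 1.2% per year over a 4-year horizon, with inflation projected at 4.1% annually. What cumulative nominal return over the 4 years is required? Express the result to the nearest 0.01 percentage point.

23.18%

Required annual nominal rate: (1+1.2%)(1+4.1%) − 1 = 5.3492%.
Cumulative over 4 years: (1 + 0.053492)^4 − 1 ≈ 0.23176.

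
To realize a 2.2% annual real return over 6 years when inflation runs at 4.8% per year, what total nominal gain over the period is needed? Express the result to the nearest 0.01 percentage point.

50.96%

Required annual nominal rate: (1+2.2%)(1+4.8%) − 1 = 7.1056%.
Cumulative over 6 years: (1 + 0.071056)^6 − 1 ≈ 0.50964.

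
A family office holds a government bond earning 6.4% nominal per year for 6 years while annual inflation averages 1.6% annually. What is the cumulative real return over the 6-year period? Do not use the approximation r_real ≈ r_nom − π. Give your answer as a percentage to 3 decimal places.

The annual real rate is (1+6.4%)/(1+1.6%) − 1 = 4.7244%.
Compounded over 6 years: (1 + 0.047244)^6 − 1 ≈ 0.31913.

31.913%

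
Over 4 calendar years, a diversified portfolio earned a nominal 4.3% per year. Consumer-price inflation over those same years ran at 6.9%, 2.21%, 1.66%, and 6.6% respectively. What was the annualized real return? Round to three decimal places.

Cumulative inflation factor: 1.069 × 1.0221 × 1.0166 × 1.066 ≈ 1.18407.
Nominal growth factor: 1.18342. Real growth factor = 1.18342 / 1.18407 ≈ 0.99944.
Annualized: 0.99944^(1/4) − 1 ≈ -0.00014.

-0.014%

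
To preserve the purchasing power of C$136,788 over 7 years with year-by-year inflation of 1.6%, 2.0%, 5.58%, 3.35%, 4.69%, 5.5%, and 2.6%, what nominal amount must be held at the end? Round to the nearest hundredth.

Cumulative price-level factor: 1.016 × 1.020 × 1.0558 × 1.0335 × 1.0469 × 1.055 × 1.026 ≈ 1.2814186442.
The nominal amount required is C$136,788 scaled up by that factor.

C$175,282.69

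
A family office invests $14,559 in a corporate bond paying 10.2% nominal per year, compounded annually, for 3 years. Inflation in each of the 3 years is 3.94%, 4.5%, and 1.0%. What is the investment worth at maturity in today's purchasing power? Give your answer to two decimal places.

Nominal value at maturity: $14,559 × (1 + 10.2%)^3 ≈ $19,483.92.
Price-level factor over 3 years: 1.0394 × 1.045 × 1.010 = 1.09703473.
Dividing the nominal maturity value by the price-level factor gives the value in today's money.

$17,760.53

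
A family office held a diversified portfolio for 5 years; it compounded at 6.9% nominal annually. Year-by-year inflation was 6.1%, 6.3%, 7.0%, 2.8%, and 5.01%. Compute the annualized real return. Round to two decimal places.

1.39%

Cumulative inflation factor: 1.061 × 1.063 × 1.070 × 1.028 × 1.0501 ≈ 1.30274.
Nominal growth factor: 1.39601. Real growth factor = 1.39601 / 1.30274 ≈ 1.07160.
Annualized: 1.07160^(1/5) − 1 ≈ 0.01393.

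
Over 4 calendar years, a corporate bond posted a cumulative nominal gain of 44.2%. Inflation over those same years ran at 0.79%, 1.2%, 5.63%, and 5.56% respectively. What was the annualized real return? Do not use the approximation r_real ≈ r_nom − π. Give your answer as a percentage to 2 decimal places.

6.11%

Cumulative inflation factor: 1.0079 × 1.012 × 1.0563 × 1.0556 ≈ 1.13733.
Nominal growth factor: 1.44200. Real growth factor = 1.44200 / 1.13733 ≈ 1.26789.
Annualized: 1.26789^(1/4) − 1 ≈ 0.06113.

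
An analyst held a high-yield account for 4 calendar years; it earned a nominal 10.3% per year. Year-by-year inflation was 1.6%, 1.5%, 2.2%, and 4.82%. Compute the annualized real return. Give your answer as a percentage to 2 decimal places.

Cumulative inflation factor: 1.016 × 1.015 × 1.022 × 1.0482 ≈ 1.10473.
Nominal growth factor: 1.48014. Real growth factor = 1.48014 / 1.10473 ≈ 1.33982.
Annualized: 1.33982^(1/4) − 1 ≈ 0.07587.

7.59%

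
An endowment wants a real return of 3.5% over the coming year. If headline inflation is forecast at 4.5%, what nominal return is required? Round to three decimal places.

By the Fisher equation, 1 + r_nom = (1 + 3.5%)(1 + 4.5%) = 1.035 × 1.045 = 1.081575.
So r_nom = 8.1575%.

8.158%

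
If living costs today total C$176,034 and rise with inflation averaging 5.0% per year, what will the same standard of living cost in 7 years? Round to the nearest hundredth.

C$247,697.52

Cumulative price-level factor: (1+5.0%)^7 ≈ 1.4071004227.
The nominal amount required is C$176,034 scaled up by that factor.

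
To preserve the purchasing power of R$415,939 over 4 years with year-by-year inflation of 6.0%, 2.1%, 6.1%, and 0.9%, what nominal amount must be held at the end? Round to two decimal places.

Cumulative price-level factor: 1.060 × 1.021 × 1.061 × 1.009 ≈ 1.1586123607.
Multiplying R$415,939 by the price-level factor gives the future nominal sum.

R$481,912.07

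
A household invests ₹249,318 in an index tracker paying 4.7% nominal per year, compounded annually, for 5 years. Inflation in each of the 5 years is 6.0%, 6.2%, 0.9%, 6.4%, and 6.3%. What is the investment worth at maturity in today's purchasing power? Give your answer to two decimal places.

Nominal value at maturity: ₹249,318 × (1 + 4.7%)^5 ≈ ₹313,680.15.
Price-level factor over 5 years: 1.060 × 1.062 × 1.009 × 1.064 × 1.063 ≈ 1.2846843711.
The maturity value deflated by that factor is the answer in today's purchasing power.

₹244,169.04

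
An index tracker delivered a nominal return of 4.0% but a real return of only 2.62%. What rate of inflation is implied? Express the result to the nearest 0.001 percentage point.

From (1+r_nom) = (1+r_real)(1+π), we get 1+π = (1 + 4.0%)/(1 + 2.62%) = 1.040/1.0262 ≈ 1.01345.
So π ≈ 1.3448%.

1.345%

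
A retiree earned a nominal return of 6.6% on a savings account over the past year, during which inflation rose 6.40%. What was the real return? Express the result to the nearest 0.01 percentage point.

0.19%

Real return via the Fisher equation: (1 + 6.6%)/(1 + 6.40%) − 1 = 1.066/1.0640 − 1 ≈ 0.00188.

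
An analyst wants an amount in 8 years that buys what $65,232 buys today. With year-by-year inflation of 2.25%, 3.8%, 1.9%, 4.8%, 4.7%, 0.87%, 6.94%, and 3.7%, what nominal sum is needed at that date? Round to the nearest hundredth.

Cumulative price-level factor: 1.0225 × 1.038 × 1.019 × 1.048 × 1.047 × 1.0087 × 1.0694 × 1.037 ≈ 1.3274671281.
The nominal amount required is $65,232 scaled up by that factor.

$86,593.34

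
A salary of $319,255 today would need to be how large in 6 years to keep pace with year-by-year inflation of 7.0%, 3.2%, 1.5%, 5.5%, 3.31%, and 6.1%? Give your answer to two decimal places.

Cumulative price-level factor: 1.070 × 1.032 × 1.015 × 1.055 × 1.0331 × 1.061 ≈ 1.2961036161.
Multiplying $319,255 by the price-level factor gives the future nominal sum.

$413,787.56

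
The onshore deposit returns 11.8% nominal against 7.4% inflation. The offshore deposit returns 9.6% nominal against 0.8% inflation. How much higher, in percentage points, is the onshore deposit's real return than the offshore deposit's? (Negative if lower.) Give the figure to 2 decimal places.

-4.63

The onshore deposit real return: 1.118/1.074 − 1 = 4.097%.
The offshore deposit real return: 1.096/1.008 − 1 = 8.730%.
Difference: 4.097 − 8.730 = -4.633 pp.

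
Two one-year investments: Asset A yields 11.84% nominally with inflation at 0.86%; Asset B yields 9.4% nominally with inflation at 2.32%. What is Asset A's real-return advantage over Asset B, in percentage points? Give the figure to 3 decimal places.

3.967

Asset A real return: 1.1184/1.0086 − 1 = 10.8864%.
Asset B real return: 1.094/1.0232 − 1 = 6.9195%.
Difference: 10.8864 − 6.9195 = 3.9669 pp.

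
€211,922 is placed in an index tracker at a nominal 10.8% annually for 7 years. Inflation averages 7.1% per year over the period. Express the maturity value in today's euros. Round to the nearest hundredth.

Nominal value at maturity: €211,922 × (1 + 10.8%)^7 ≈ €434,464.57.
Price-level factor over 7 years: (1 + 7.1%)^7 ≈ 1.6163160884.
Dividing the nominal maturity value by the price-level factor gives the value in today's money.

€268,799.26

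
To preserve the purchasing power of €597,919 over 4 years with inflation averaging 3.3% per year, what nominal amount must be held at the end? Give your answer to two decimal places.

€680,837.77

Cumulative price-level factor: (1+3.3%)^4 ≈ 1.1386789339.
Multiplying €597,919 by the price-level factor gives the future nominal sum.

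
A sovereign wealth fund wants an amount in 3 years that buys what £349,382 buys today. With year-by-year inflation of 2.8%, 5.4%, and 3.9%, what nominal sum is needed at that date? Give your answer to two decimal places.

£393,323.41

Cumulative price-level factor: 1.028 × 1.054 × 1.039 = 1.125768968.
Multiplying £349,382 by the price-level factor gives the future nominal sum.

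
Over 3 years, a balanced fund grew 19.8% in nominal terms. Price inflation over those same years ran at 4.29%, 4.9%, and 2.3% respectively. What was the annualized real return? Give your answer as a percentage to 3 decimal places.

Cumulative inflation factor: 1.0429 × 1.049 × 1.023 ≈ 1.11916.
Nominal growth factor: 1.19800. Real growth factor = 1.19800 / 1.11916 ≈ 1.07044.
Annualized: 1.07044^(1/3) − 1 ≈ 0.02295.

2.295%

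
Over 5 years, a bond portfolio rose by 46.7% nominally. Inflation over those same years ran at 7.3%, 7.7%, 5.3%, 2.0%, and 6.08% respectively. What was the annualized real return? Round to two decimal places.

2.19%

Cumulative inflation factor: 1.073 × 1.077 × 1.053 × 1.020 × 1.0608 ≈ 1.31667.
Nominal growth factor: 1.46700. Real growth factor = 1.46700 / 1.31667 ≈ 1.11417.
Annualized: 1.11417^(1/5) − 1 ≈ 0.02186.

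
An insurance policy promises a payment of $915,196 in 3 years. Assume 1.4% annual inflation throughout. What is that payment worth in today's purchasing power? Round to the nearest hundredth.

Price-level factor over 3 years: (1 + 1.4%)^3 = 1.042590744.
Purchasing power today: $915,196 divided by that factor.

$877,809.44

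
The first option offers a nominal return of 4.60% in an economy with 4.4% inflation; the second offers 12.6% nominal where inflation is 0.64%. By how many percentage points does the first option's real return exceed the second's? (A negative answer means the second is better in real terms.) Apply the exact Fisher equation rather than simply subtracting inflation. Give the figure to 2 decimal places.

-11.69

The first option real return: 1.0460/1.044 − 1 = 0.192%.
The second real return: 1.126/1.0064 − 1 = 11.884%.
Difference: 0.192 − 11.884 = -11.692 pp.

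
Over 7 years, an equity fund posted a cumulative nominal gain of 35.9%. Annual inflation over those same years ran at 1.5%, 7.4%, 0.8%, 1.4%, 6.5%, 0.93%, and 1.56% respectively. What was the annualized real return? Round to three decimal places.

1.597%

Cumulative inflation factor: 1.015 × 1.074 × 1.008 × 1.014 × 1.065 × 1.0093 × 1.0156 ≈ 1.21636.
Nominal growth factor: 1.35900. Real growth factor = 1.35900 / 1.21636 ≈ 1.11727.
Annualized: 1.11727^(1/7) − 1 ≈ 0.01597.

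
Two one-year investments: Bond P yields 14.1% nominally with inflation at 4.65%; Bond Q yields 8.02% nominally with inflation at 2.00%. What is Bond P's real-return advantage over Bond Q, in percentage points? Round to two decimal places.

3.13

Bond P real return: 1.141/1.0465 − 1 = 9.030%.
Bond Q real return: 1.0802/1.0200 − 1 = 5.902%.
Difference: 9.030 − 5.902 = 3.128 pp.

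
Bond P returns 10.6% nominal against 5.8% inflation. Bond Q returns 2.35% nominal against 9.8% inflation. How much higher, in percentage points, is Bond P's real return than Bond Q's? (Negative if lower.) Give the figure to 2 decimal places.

11.32

Bond P real return: 1.106/1.058 − 1 = 4.537%.
Bond Q real return: 1.0235/1.098 − 1 = -6.785%.
Difference: 4.537 − (-6.785) = 11.322 pp.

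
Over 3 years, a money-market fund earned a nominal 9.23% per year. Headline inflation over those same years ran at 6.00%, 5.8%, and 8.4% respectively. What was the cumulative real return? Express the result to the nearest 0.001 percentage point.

Cumulative inflation factor: 1.0600 × 1.058 × 1.084 ≈ 1.21568.
Nominal growth factor: 1.30324. Real growth factor = 1.30324 / 1.21568 ≈ 1.07203.
Total real return ≈ 7.2025%.

7.203%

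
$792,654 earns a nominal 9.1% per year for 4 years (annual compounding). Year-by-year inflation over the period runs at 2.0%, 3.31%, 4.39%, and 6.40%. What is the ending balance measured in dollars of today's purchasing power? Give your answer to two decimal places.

Nominal value at maturity: $792,654 × (1 + 9.1%)^4 ≈ $1,123,007.50.
Price-level factor over 4 years: 1.020 × 1.0331 × 1.0439 × 1.0640 ≈ 1.1704235695.
Dividing the nominal maturity value by the price-level factor gives the value in today's money.

$959,488.11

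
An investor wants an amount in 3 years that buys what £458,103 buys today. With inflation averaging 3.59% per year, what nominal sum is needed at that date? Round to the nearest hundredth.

£509,233.11

Cumulative price-level factor: (1+3.59%)^3 ≈ 1.1116126983.
Multiplying £458,103 by the price-level factor gives the future nominal sum.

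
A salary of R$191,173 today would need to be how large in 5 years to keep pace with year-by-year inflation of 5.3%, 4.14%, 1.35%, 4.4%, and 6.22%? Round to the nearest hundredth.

Cumulative price-level factor: 1.053 × 1.0414 × 1.0135 × 1.044 × 1.0622 ≈ 1.2324703875.
The nominal amount required is R$191,173 scaled up by that factor.

R$235,615.06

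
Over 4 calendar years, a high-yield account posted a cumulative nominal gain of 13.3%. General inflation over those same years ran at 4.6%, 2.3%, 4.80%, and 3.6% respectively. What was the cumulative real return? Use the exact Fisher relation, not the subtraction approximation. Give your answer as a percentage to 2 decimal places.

Cumulative inflation factor: 1.046 × 1.023 × 1.0480 × 1.036 ≈ 1.16179.
Nominal growth factor: 1.13300. Real growth factor = 1.13300 / 1.16179 ≈ 0.97522.
Total real return ≈ -2.4782%.

-2.48%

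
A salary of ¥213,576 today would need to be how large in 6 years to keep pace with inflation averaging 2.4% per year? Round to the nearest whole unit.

Cumulative price-level factor: (1+2.4%)^6 ≈ 1.1529215046.
The nominal amount required is ¥213,576 scaled up by that factor.

¥246,236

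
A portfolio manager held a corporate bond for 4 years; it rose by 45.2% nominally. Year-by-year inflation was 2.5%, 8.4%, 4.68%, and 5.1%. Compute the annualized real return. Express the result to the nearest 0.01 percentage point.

Cumulative inflation factor: 1.025 × 1.084 × 1.0468 × 1.051 ≈ 1.22242.
Nominal growth factor: 1.45200. Real growth factor = 1.45200 / 1.22242 ≈ 1.18781.
Annualized: 1.18781^(1/4) − 1 ≈ 0.04397.

4.40%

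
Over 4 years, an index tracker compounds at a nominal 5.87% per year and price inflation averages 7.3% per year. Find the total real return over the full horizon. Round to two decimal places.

The annual real rate is (1+5.87%)/(1+7.3%) − 1 = -1.3327%.
Compounded over 4 years: (1 + -0.013327)^4 − 1 ≈ -0.05225.

-5.23%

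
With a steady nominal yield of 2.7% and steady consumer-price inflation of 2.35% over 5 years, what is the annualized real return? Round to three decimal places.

With constant rates the annual real return is the same each year: (1+2.7%)/(1+2.35%) − 1 = 0.00342.

0.342%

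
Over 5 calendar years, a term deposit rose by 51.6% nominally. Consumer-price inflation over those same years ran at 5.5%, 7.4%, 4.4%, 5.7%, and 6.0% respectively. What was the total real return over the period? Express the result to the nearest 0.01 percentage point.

Cumulative inflation factor: 1.055 × 1.074 × 1.044 × 1.057 × 1.060 ≈ 1.32537.
Nominal growth factor: 1.51600. Real growth factor = 1.51600 / 1.32537 ≈ 1.14383.
Total real return ≈ 14.3829%.

14.38%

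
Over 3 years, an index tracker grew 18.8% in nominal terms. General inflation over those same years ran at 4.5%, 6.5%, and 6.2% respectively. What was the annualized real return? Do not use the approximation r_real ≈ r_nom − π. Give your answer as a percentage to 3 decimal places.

Cumulative inflation factor: 1.045 × 1.065 × 1.062 ≈ 1.18193.
Nominal growth factor: 1.18800. Real growth factor = 1.18800 / 1.18193 ≈ 1.00514.
Annualized: 1.00514^(1/3) − 1 ≈ 0.00171.

0.171%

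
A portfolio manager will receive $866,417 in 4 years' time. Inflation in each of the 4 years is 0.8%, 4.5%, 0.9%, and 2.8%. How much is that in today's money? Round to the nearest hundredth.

$792,986.62

Price-level factor over 4 years: 1.008 × 1.045 × 1.009 × 1.028 ≈ 1.0925997667.
Purchasing power today: $866,417 divided by that factor.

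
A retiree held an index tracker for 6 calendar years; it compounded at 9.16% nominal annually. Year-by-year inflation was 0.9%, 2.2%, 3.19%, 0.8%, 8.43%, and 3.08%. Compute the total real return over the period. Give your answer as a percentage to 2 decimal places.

41.13%

Cumulative inflation factor: 1.009 × 1.022 × 1.0319 × 1.008 × 1.0843 × 1.0308 ≈ 1.19885.
Nominal growth factor: 1.69193. Real growth factor = 1.69193 / 1.19885 ≈ 1.41129.
Total real return ≈ 41.1293%.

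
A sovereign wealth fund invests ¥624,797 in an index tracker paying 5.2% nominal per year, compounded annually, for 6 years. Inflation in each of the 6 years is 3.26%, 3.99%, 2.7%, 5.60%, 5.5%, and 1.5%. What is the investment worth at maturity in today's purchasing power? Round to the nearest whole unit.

Nominal value at maturity: ¥624,797 × (1 + 5.2%)^6 ≈ ¥846,902.
Price-level factor over 6 years: 1.0326 × 1.0399 × 1.027 × 1.0560 × 1.055 × 1.015 ≈ 1.2470290269.
The maturity value deflated by that factor is the answer in today's purchasing power.

¥679,136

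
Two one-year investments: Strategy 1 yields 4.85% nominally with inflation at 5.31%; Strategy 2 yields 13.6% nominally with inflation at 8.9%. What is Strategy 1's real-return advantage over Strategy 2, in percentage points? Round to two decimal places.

-4.75

Strategy 1 real return: 1.0485/1.0531 − 1 = -0.437%.
Strategy 2 real return: 1.136/1.089 − 1 = 4.316%.
Difference: -0.437 − 4.316 = -4.753 pp.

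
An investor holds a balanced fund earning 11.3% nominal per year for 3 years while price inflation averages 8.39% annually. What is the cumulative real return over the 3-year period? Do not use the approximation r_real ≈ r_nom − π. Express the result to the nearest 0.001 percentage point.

The annual real rate is (1+11.3%)/(1+8.39%) − 1 = 2.6847%.
Compounded over 3 years: (1 + 0.026847)^3 − 1 ≈ 0.08272.

8.272%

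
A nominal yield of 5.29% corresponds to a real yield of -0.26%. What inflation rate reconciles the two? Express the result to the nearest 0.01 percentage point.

5.56%

From (1+r_nom) = (1+r_real)(1+π), we get 1+π = (1 + 5.29%)/(1 − 0.26%) = 1.0529/0.9974 ≈ 1.05564.
So π ≈ 5.5645%.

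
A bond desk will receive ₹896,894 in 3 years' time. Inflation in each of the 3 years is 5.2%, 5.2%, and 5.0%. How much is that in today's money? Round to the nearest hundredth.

Price-level factor over 3 years: 1.052 × 1.052 × 1.050 = 1.1620392.
Purchasing power today: ₹896,894 divided by that factor.

₹771,827.66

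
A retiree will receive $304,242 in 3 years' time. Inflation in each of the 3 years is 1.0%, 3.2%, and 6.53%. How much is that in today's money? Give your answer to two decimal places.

Price-level factor over 3 years: 1.010 × 1.032 × 1.0653 = 1.110383496.
Purchasing power today: $304,242 divided by that factor.

$273,997.23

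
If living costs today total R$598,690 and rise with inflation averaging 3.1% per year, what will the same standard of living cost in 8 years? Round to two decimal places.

Cumulative price-level factor: (1+3.1%)^8 ≈ 1.2766425708.
Multiplying R$598,690 by the price-level factor gives the future nominal sum.

R$764,313.14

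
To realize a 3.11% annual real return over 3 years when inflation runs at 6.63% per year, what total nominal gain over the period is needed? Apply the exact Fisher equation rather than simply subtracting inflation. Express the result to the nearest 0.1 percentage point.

32.9%

Required annual nominal rate: (1+3.11%)(1+6.63%) − 1 = 9.946193%.
Cumulative over 3 years: (1 + 0.09946193)^3 − 1 ≈ 0.32905.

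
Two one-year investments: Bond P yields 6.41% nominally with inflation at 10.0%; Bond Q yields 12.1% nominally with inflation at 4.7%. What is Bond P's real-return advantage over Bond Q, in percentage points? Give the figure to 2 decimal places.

-10.33

Bond P real return: 1.0641/1.100 − 1 = -3.264%.
Bond Q real return: 1.121/1.047 − 1 = 7.068%.
Difference: -3.264 − 7.068 = -10.332 pp.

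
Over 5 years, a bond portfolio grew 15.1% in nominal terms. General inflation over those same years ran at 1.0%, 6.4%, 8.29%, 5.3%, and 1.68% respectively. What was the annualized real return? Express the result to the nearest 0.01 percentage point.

-1.57%

Cumulative inflation factor: 1.010 × 1.064 × 1.0829 × 1.053 × 1.0168 ≈ 1.24599.
Nominal growth factor: 1.15100. Real growth factor = 1.15100 / 1.24599 ≈ 0.92376.
Annualized: 0.92376^(1/5) − 1 ≈ -0.01574.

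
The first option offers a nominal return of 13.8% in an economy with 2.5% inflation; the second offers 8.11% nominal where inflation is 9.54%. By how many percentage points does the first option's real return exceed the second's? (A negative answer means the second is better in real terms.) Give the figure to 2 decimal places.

12.33

The first option real return: 1.138/1.025 − 1 = 11.024%.
The second real return: 1.0811/1.0954 − 1 = -1.305%.
Difference: 11.024 − (-1.305) = 12.329 pp.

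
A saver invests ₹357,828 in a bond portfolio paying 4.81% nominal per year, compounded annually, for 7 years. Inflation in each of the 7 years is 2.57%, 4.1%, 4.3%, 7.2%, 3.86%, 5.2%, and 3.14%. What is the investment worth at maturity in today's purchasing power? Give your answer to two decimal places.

Nominal value at maturity: ₹357,828 × (1 + 4.81%)^7 ≈ ₹497,156.78.
Price-level factor over 7 years: 1.0257 × 1.041 × 1.043 × 1.072 × 1.0386 × 1.052 × 1.0314 ≈ 1.3453688374.
Dividing the nominal maturity value by the price-level factor gives the value in today's money.

₹369,531.96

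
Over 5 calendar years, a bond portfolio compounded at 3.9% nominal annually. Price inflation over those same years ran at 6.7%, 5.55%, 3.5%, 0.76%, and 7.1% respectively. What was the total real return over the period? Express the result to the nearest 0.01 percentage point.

Cumulative inflation factor: 1.067 × 1.0555 × 1.035 × 1.0076 × 1.071 ≈ 1.25788.
Nominal growth factor: 1.21081. Real growth factor = 1.21081 / 1.25788 ≈ 0.96258.
Total real return ≈ -3.7419%.

-3.74%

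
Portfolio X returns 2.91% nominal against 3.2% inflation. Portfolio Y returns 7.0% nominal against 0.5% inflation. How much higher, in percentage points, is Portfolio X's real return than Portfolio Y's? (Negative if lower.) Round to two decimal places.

-6.75

Portfolio X real return: 1.0291/1.032 − 1 = -0.281%.
Portfolio Y real return: 1.070/1.005 − 1 = 6.468%.
Difference: -0.281 − 6.468 = -6.749 pp.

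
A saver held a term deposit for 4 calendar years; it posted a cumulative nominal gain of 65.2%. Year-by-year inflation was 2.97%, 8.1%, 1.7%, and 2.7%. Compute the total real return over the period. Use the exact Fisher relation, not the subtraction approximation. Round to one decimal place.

42.1%

Cumulative inflation factor: 1.0297 × 1.081 × 1.017 × 1.027 ≈ 1.16259.
Nominal growth factor: 1.65200. Real growth factor = 1.65200 / 1.16259 ≈ 1.42096.
Total real return ≈ 42.0961%.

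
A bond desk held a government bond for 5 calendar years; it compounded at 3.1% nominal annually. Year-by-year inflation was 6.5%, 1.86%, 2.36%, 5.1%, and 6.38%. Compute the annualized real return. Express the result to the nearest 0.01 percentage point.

-1.27%

Cumulative inflation factor: 1.065 × 1.0186 × 1.0236 × 1.051 × 1.0638 ≈ 1.24150.
Nominal growth factor: 1.16491. Real growth factor = 1.16491 / 1.24150 ≈ 0.93831.
Annualized: 0.93831^(1/5) − 1 ≈ -0.01265.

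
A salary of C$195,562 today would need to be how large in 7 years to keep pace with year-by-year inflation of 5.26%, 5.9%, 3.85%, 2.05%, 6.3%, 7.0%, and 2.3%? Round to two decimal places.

C$268,816.54

Cumulative price-level factor: 1.0526 × 1.059 × 1.0385 × 1.0205 × 1.063 × 1.070 × 1.023 ≈ 1.3745847190.
Multiplying C$195,562 by the price-level factor gives the future nominal sum.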